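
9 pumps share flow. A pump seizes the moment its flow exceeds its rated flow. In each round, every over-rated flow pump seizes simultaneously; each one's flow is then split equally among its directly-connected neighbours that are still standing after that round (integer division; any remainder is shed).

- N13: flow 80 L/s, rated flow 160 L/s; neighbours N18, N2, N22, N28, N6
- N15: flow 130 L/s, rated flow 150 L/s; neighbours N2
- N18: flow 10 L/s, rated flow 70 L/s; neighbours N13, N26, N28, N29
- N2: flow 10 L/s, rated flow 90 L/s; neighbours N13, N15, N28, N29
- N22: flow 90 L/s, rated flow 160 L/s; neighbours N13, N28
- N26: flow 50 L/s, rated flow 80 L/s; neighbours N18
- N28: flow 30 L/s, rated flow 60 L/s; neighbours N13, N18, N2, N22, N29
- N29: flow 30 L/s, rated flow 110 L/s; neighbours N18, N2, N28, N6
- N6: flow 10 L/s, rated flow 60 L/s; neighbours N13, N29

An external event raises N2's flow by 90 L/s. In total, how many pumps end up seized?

Round 1 — N2 at 100 > 90. N2 seizes.
  N2 sheds 100 L/s to N13, N15, N28, N29: 25 each.
    N13: 80+25 = 105 ≤ 160
    N15: 130+25 = 155 > 150
    N28: 30+25 = 55 ≤ 60
    N29: 30+25 = 55 ≤ 110
Round 2 — N15 seizes.
  N15 sheds 155 L/s: no online neighbours, lost.
No further seizures.

2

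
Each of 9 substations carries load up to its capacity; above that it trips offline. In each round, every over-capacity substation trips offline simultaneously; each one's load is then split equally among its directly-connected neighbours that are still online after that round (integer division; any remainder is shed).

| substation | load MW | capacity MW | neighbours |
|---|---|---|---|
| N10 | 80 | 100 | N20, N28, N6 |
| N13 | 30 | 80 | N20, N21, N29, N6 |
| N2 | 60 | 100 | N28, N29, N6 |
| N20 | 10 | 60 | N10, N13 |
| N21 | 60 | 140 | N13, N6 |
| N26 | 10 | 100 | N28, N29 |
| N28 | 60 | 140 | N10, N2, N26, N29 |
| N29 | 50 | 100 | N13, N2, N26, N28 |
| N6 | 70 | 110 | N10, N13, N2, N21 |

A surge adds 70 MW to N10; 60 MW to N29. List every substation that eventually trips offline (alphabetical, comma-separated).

Round 1 — N10 at 150 > 100; N29 at 110 > 100. N10, N29 trip offline.
  N10 sheds 150 MW to N20, N28, N6: 50 each.
    N20: 10+50 = 60 ≤ 60
    N28: 60+50 = 110 ≤ 140
    N6: 70+50 = 120 > 110
  N29 sheds 110 MW to N13, N2, N26, N28: 27 each (2 lost).
    N13: 30+27 = 57 ≤ 80
    N2: 60+27 = 87 ≤ 100
    N26: 10+27 = 37 ≤ 100
    N28: 110+27 = 137 ≤ 140
Round 2 — N6 trips offline.
  N6 sheds 120 MW to N13, N2, N21: 40 each.
    N13: 57+40 = 97 > 80
    N2: 87+40 = 127 > 100
    N21: 60+40 = 100 ≤ 140
Round 3 — N13, N2 trip offline.
  N13 sheds 97 MW to N20, N21: 48 each (1 lost).
    N20: 60+48 = 108 > 60
    N21: 100+48 = 148 > 140
  N2 sheds 127 MW to N28: 127 each.
    N28: 137+127 = 264 > 140
Round 4 — N20, N21, N28 trip offline.
  N20 sheds 108 MW: no online neighbours, lost.
  N21 sheds 148 MW: no online neighbours, lost.
  N28 sheds 264 MW to N26: 264 each.
    N26: 37+264 = 301 > 100
Round 5 — N26 trips offline.
  N26 sheds 301 MW: no online neighbours, lost.
No further trips.

N10, N13, N2, N20, N21, N26, N28, N29, N6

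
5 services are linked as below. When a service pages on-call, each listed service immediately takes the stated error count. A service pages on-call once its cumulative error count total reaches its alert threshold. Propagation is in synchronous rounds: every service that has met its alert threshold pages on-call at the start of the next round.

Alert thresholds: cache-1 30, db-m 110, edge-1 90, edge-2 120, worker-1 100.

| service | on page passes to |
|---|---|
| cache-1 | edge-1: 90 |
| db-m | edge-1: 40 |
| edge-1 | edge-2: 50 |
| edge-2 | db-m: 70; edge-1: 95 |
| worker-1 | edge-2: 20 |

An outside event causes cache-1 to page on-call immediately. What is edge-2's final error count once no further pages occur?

50

Round 1 — cache-1 pages on-call (initial).
  edge-1: +90 → 90 ≥ 90
Round 2 — edge-1 pages on-call.
  edge-2: +50 → 50 < 120
No further pages.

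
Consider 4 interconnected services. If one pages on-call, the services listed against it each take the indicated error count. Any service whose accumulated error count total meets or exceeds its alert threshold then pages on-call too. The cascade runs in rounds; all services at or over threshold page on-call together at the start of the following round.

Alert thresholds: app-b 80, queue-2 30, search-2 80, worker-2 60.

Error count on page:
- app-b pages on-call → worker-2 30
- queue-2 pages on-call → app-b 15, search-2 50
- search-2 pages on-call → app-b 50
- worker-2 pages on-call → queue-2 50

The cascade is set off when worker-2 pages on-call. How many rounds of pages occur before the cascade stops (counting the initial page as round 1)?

2

Round 1 — worker-2 pages on-call (initial).
  queue-2: +50 → 50 ≥ 30
Round 2 — queue-2 pages on-call.
  app-b: +15 → 15 < 80
  search-2: +50 → 50 < 80
No further pages.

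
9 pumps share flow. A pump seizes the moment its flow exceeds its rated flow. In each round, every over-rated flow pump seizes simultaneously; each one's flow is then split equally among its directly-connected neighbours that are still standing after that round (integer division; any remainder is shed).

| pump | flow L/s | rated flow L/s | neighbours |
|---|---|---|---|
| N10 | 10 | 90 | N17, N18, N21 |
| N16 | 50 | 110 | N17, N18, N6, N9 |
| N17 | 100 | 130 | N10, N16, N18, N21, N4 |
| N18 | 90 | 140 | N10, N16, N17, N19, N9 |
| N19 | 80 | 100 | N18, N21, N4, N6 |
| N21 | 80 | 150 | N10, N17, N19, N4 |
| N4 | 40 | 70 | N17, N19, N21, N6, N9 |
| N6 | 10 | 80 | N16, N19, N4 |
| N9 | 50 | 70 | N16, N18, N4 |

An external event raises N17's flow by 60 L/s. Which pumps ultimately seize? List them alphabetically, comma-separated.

N17, N4

Round 1 — N17 at 160 > 130. N17 seizes.
  N17 sheds 160 L/s to N10, N16, N18, N21, N4: 32 each.
    N10: 10+32 = 42 ≤ 90
    N16: 50+32 = 82 ≤ 110
    N18: 90+32 = 122 ≤ 140
    N21: 80+32 = 112 ≤ 150
    N4: 40+32 = 72 > 70
Round 2 — N4 seizes.
  N4 sheds 72 L/s to N19, N21, N6, N9: 18 each.
    N19: 80+18 = 98 ≤ 100
    N21: 112+18 = 130 ≤ 150
    N6: 10+18 = 28 ≤ 80
    N9: 50+18 = 68 ≤ 70
No further seizures.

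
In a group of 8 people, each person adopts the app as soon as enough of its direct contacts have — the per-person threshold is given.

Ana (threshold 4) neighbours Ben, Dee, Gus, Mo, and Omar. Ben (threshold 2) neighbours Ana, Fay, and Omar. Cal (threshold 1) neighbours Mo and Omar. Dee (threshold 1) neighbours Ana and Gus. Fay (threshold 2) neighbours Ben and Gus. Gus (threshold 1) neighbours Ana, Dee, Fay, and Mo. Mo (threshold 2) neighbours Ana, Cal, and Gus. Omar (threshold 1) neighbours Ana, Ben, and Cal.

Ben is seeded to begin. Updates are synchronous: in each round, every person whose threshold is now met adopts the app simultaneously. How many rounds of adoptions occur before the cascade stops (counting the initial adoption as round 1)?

Round 1 — Ben adopts the app (initial).
Round 2 — checking thresholds:
  Ana: 1 of 5 neighbours < 4, holds.
  Fay: 1 of 2 neighbours < 2, holds.
  Omar: 1 of 3 neighbours ≥ 1, adopts the app.
Round 3 — checking thresholds:
  Ana: 2 of 5 neighbours < 4, holds.
  Cal: 1 of 2 neighbours ≥ 1, adopts the app.
  Fay: 1 of 2 neighbours < 2, holds.
Round 4 — no new adoptions; cascade stops.

3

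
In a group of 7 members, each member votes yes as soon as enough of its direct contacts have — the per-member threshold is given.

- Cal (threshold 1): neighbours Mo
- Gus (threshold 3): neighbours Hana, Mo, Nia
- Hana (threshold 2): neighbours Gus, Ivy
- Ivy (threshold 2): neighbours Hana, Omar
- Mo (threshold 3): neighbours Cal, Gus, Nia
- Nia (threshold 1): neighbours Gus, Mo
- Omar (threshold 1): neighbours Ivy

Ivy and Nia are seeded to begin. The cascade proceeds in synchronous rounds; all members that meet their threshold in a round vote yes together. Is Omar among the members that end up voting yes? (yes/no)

yes

Round 1 — Ivy, Nia vote yes (initial).
Round 2 — checking thresholds:
  Gus: 1 of 3 neighbours < 3, not yet.
  Hana: 1 of 2 neighbours < 2, not yet.
  Mo: 1 of 3 neighbours < 3, not yet.
  Omar: 1 of 1 neighbours ≥ 1, votes yes.
Round 3 — no new yes votes; cascade stops.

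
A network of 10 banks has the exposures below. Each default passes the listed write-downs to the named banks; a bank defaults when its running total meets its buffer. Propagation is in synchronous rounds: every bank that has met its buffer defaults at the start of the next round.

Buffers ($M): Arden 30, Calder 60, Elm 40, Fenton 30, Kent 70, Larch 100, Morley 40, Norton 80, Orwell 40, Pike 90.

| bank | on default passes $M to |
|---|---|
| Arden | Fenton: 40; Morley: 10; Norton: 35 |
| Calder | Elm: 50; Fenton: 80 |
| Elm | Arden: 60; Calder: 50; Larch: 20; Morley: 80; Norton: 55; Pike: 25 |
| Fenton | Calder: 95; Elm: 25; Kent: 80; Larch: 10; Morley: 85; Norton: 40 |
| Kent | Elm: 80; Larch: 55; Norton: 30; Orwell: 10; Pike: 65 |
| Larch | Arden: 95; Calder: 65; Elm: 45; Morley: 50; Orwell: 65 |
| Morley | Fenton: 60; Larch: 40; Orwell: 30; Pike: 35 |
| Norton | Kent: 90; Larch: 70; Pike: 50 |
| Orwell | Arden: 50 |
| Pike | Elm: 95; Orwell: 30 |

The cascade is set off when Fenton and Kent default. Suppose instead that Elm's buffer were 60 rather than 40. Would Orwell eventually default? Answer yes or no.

With Elm's buffer at 60:
Round 1 — Fenton, Kent default (initial).
  Calder: +95 → 95 ≥ 60
  Elm: +25+80 → 105 ≥ 60
  Larch: +10+55 → 65 < 100
  Morley: +85 → 85 ≥ 40
  Norton: +40+30 → 70 < 80
  Orwell: +10 → 10 < 40
  Pike: +65 → 65 < 90
Round 2 — Calder, Elm, Morley default.
  Arden: +60 → 60 ≥ 30
  Larch: +20+40 → 125 ≥ 100
  Norton: +55 → 125 ≥ 80
  Orwell: +30 → 40 ≥ 40
  Pike: +25+35 → 125 ≥ 90
Round 3 — Arden, Larch, Norton, Orwell, Pike default.
No further defaults.

yes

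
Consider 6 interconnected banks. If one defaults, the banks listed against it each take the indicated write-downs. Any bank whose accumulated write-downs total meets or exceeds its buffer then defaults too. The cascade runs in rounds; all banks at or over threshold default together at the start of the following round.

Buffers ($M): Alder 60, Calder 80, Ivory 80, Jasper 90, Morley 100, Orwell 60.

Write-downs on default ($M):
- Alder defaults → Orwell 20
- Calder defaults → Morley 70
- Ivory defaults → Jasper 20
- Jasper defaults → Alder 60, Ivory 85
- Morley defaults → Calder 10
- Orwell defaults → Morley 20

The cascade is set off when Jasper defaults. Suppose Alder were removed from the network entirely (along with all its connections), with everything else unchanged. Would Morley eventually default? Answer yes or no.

no

With Alder removed:
Round 1 — Jasper defaults (initial).
  Ivory: +85 → 85 ≥ 80
Round 2 — Ivory defaults.
No further defaults.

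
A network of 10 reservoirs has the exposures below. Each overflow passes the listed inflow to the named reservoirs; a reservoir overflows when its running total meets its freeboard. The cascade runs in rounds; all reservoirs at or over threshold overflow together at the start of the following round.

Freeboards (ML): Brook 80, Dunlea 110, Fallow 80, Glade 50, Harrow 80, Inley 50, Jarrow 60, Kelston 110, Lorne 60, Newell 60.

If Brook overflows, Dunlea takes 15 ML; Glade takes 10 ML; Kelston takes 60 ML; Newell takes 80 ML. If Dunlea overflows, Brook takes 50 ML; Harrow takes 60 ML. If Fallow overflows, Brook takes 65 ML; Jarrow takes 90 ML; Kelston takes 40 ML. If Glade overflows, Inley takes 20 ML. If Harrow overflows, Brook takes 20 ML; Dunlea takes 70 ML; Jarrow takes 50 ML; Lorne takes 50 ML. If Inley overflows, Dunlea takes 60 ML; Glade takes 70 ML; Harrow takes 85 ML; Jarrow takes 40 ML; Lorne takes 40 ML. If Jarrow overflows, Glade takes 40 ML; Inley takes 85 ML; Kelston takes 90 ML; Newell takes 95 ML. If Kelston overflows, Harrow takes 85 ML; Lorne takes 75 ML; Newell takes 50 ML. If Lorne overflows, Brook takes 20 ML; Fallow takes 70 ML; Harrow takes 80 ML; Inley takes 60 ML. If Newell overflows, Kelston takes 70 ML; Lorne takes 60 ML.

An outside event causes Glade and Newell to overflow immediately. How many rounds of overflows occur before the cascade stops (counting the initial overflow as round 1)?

5

Round 1 — Glade, Newell overflow (initial).
  Inley: +20 → 20 < 50
  Kelston: +70 → 70 < 110
  Lorne: +60 → 60 ≥ 60
Round 2 — Lorne overflows.
  Brook: +20 → 20 < 80
  Fallow: +70 → 70 < 80
  Harrow: +80 → 80 ≥ 80
  Inley: +60 → 80 ≥ 50
Round 3 — Harrow, Inley overflow.
  Brook: +20 → 40 < 80
  Dunlea: +70+60 → 130 ≥ 110
  Jarrow: +50+40 → 90 ≥ 60
Round 4 — Dunlea, Jarrow overflow.
  Brook: +50 → 90 ≥ 80
  Kelston: +90 → 160 ≥ 110
Round 5 — Brook, Kelston overflow.
No further overflows.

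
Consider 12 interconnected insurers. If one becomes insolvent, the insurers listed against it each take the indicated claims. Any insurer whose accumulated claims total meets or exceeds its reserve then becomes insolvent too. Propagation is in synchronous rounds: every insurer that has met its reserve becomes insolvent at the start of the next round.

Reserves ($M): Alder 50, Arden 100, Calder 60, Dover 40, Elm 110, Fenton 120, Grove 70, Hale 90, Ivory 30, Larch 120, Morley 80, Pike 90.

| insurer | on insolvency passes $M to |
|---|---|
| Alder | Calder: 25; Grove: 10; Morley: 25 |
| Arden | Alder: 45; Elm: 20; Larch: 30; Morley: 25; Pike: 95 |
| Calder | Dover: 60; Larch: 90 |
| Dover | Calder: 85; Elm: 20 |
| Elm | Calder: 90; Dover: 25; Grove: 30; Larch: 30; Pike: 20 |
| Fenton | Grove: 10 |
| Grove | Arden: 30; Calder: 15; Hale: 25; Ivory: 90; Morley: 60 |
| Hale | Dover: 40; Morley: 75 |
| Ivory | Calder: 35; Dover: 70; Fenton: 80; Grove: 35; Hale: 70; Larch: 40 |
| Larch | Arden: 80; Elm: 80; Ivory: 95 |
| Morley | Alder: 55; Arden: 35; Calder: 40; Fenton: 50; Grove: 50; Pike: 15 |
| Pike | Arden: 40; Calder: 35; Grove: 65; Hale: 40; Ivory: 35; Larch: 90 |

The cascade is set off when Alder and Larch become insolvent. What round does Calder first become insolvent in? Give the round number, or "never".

Round 1 — Alder, Larch become insolvent (initial).
  Arden: +80 → 80 < 100
  Calder: +25 → 25 < 60
  Elm: +80 → 80 < 110
  Grove: +10 → 10 < 70
  Ivory: +95 → 95 ≥ 30
  Morley: +25 → 25 < 80
Round 2 — Ivory becomes insolvent.
  Calder: +35 → 60 ≥ 60
  Dover: +70 → 70 ≥ 40
  Fenton: +80 → 80 < 120
  Grove: +35 → 45 < 70
  Hale: +70 → 70 < 90
Round 3 — Calder, Dover become insolvent.
  Elm: +20 → 100 < 110
No further insolvencies.

3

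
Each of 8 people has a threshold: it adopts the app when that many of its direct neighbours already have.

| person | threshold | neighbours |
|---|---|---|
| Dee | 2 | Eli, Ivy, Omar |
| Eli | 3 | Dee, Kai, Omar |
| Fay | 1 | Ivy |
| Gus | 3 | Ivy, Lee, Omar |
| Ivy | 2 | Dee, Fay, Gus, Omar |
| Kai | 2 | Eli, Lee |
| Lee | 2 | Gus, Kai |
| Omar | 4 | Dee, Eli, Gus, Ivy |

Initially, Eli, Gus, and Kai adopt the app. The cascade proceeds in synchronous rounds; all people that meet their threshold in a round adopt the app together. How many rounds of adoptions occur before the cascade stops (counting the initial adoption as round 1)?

Round 1 — Eli, Gus, Kai adopt the app (initial).
Round 2 — checking thresholds:
  Dee: 1 of 3 neighbours < 2, below threshold.
  Ivy: 1 of 4 neighbours < 2, below threshold.
  Lee: 2 of 2 neighbours ≥ 2, adopts the app.
  Omar: 2 of 4 neighbours < 4, below threshold.
Round 3 — no new adoptions; cascade stops.

2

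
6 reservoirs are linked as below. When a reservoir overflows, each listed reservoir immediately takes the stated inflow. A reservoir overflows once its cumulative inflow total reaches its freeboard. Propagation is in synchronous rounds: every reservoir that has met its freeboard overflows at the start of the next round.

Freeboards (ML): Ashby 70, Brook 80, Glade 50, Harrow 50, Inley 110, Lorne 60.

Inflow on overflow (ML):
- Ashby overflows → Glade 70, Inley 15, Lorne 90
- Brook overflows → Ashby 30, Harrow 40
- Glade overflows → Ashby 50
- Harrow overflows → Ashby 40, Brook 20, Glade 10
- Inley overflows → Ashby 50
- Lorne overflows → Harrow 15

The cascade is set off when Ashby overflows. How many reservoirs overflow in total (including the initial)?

3

Round 1 — Ashby overflows (initial).
  Glade: +70 → 70 ≥ 50
  Inley: +15 → 15 < 110
  Lorne: +90 → 90 ≥ 60
Round 2 — Glade, Lorne overflow.
  Harrow: +15 → 15 < 50
No further overflows.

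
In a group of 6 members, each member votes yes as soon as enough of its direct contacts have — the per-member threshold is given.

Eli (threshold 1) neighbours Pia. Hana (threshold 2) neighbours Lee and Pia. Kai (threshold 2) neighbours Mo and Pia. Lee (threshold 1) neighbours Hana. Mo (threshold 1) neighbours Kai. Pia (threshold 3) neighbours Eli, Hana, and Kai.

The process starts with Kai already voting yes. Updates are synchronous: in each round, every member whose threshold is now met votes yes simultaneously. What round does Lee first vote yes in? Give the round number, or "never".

Round 1 — Kai votes yes (initial).
Round 2 — checking thresholds:
  Mo: 1 of 1 neighbours ≥ 1, votes yes.
  Pia: 1 of 3 neighbours < 3, below threshold.
Round 3 — no new yes votes; cascade stops.

never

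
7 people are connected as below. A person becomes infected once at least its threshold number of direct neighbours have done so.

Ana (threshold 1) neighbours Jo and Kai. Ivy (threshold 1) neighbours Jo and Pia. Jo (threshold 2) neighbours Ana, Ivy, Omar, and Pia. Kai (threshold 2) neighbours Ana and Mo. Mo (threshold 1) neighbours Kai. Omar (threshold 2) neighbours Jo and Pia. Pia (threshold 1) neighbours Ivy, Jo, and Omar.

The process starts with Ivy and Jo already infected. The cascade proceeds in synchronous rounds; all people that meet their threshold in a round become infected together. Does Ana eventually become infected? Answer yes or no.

yes

Round 1 — Ivy, Jo become infected (initial).
Round 2 — checking thresholds:
  Ana: 1 of 2 neighbours ≥ 1, becomes infected.
  Omar: 1 of 2 neighbours < 2, holds.
  Pia: 2 of 3 neighbours ≥ 1, becomes infected.
Round 3 — checking thresholds:
  Kai: 1 of 2 neighbours < 2, holds.
  Omar: 2 of 2 neighbours ≥ 2, becomes infected.
Round 4 — no new infections; cascade stops.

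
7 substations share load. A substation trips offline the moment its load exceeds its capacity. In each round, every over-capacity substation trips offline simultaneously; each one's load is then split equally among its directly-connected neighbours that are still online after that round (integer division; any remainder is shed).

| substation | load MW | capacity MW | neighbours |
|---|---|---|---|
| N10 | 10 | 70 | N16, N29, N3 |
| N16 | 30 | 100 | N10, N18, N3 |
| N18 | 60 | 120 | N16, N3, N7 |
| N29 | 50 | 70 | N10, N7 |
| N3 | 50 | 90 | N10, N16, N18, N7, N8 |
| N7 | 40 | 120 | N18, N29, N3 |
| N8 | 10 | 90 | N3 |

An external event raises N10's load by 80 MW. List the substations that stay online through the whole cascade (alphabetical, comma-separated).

Round 1 — N10 at 90 > 70. N10 trips offline.
  N10 sheds 90 MW to N16, N29, N3: 30 each.
    N16: 30+30 = 60 ≤ 100
    N29: 50+30 = 80 > 70
    N3: 50+30 = 80 ≤ 90
Round 2 — N29 trips offline.
  N29 sheds 80 MW to N7: 80 each.
    N7: 40+80 = 120 ≤ 120
No further trips.

N16, N18, N3, N7, N8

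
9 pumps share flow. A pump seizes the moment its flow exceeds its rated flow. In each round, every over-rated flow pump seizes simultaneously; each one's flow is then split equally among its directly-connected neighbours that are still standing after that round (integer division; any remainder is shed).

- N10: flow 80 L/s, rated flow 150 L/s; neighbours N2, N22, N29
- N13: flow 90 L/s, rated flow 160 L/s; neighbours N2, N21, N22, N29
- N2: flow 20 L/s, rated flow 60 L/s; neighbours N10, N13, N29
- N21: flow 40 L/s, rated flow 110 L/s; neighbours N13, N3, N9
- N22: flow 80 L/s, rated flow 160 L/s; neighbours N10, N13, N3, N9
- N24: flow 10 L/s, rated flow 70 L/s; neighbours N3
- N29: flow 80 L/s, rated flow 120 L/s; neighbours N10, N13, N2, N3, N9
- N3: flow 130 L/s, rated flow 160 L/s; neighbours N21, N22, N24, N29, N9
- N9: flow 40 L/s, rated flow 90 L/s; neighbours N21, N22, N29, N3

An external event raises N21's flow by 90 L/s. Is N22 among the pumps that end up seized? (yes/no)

yes

Round 1 — N21 at 130 > 110. N21 seizes.
  N21 sheds 130 L/s to N13, N3, N9: 43 each (1 lost).
    N13: 90+43 = 133 ≤ 160
    N3: 130+43 = 173 > 160
    N9: 40+43 = 83 ≤ 90
Round 2 — N3 seizes.
  N3 sheds 173 L/s to N22, N24, N29, N9: 43 each (1 lost).
    N22: 80+43 = 123 ≤ 160
    N24: 10+43 = 53 ≤ 70
    N29: 80+43 = 123 > 120
    N9: 83+43 = 126 > 90
Round 3 — N29, N9 seize.
  N29 sheds 123 L/s to N10, N13, N2: 41 each.
    N10: 80+41 = 121 ≤ 150
    N13: 133+41 = 174 > 160
    N2: 20+41 = 61 > 60
  N9 sheds 126 L/s to N22: 126 each.
    N22: 123+126 = 249 > 160
Round 4 — N13, N2, N22 seize.
  N13 sheds 174 L/s: no online neighbours, lost.
  N2 sheds 61 L/s to N10: 61 each.
    N10: 121+61 = 182 > 150
  N22 sheds 249 L/s to N10: 249 each.
    N10: 182+249 = 431 > 150
Round 5 — N10 seizes.
  N10 sheds 431 L/s: no online neighbours, lost.
No further seizures.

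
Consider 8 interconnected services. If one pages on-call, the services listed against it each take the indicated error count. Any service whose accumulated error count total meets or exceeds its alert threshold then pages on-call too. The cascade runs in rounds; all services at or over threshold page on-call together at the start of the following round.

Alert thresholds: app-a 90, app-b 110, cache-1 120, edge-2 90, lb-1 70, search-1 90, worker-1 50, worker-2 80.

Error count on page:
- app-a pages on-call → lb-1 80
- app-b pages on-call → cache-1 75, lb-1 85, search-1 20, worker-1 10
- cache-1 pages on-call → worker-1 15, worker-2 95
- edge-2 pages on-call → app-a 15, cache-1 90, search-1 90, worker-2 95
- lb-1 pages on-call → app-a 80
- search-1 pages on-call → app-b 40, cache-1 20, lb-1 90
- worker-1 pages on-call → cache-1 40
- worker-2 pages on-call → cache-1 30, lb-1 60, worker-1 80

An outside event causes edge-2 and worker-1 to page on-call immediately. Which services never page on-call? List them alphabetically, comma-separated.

Round 1 — edge-2, worker-1 page on-call (initial).
  app-a: +15 → 15 < 90
  cache-1: +90+40 → 130 ≥ 120
  search-1: +90 → 90 ≥ 90
  worker-2: +95 → 95 ≥ 80
Round 2 — cache-1, search-1, worker-2 page on-call.
  app-b: +40 → 40 < 110
  lb-1: +90+60 → 150 ≥ 70
Round 3 — lb-1 pages on-call.
  app-a: +80 → 95 ≥ 90
Round 4 — app-a pages on-call.
No further pages.

app-b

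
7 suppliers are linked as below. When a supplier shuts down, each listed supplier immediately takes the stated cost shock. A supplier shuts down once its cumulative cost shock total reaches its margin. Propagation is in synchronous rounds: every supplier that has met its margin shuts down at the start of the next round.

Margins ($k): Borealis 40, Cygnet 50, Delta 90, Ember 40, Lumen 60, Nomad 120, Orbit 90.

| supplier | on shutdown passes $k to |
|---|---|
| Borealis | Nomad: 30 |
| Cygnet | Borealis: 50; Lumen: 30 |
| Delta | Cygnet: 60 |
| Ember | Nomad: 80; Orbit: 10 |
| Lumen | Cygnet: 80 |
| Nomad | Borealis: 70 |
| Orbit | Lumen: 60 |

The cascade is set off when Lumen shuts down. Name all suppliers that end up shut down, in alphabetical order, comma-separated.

Round 1 — Lumen shuts down (initial).
  Cygnet: +80 → 80 ≥ 50
Round 2 — Cygnet shuts down.
  Borealis: +50 → 50 ≥ 40
Round 3 — Borealis shuts down.
  Nomad: +30 → 30 < 120
No further shutdowns.

Borealis, Cygnet, Lumen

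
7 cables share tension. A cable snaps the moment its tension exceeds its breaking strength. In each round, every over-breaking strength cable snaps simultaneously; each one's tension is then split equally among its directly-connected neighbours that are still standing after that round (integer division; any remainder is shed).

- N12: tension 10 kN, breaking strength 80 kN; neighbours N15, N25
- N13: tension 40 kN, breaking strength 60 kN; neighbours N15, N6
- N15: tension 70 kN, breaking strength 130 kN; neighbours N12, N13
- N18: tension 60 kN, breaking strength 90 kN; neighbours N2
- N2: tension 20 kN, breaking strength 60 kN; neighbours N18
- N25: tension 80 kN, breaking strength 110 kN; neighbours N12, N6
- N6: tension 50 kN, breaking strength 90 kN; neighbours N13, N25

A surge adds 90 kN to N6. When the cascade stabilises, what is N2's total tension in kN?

Round 1 — N6 at 140 > 90. N6 snaps.
  N6 sheds 140 kN to N13, N25: 70 each.
    N13: 40+70 = 110 > 60
    N25: 80+70 = 150 > 110
Round 2 — N13, N25 snap.
  N13 sheds 110 kN to N15: 110 each.
    N15: 70+110 = 180 > 130
  N25 sheds 150 kN to N12: 150 each.
    N12: 10+150 = 160 > 80
Round 3 — N12, N15 snap.
  N12 sheds 160 kN: no online neighbours, lost.
  N15 sheds 180 kN: no online neighbours, lost.
No further breaks.

20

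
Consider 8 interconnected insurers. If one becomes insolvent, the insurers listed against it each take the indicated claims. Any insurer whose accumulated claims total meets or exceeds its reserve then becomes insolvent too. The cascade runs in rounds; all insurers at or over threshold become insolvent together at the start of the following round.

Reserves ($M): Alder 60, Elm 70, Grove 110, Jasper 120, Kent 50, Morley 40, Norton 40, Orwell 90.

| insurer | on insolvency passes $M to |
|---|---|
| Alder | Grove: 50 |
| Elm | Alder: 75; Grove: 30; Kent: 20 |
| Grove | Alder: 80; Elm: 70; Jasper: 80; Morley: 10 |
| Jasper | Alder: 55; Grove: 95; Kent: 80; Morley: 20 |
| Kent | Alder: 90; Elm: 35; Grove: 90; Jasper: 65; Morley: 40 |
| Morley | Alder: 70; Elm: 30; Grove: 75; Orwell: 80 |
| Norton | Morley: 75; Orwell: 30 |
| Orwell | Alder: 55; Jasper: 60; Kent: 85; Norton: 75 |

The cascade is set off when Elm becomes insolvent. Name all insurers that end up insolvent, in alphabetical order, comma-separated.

Alder, Elm

Round 1 — Elm becomes insolvent (initial).
  Alder: +75 → 75 ≥ 60
  Grove: +30 → 30 < 110
  Kent: +20 → 20 < 50
Round 2 — Alder becomes insolvent.
  Grove: +50 → 80 < 110
No further insolvencies.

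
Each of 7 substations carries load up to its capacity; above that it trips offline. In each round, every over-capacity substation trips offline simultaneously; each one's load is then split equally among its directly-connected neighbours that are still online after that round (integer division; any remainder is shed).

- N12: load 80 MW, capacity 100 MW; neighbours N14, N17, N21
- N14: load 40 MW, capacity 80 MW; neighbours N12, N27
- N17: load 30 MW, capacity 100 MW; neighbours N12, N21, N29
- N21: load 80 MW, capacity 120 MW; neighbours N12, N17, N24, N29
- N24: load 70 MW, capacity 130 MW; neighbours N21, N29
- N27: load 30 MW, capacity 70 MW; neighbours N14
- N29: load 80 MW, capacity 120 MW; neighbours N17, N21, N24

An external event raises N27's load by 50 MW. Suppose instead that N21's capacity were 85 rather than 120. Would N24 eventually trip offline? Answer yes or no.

With N21's capacity at 85:
Round 1 — N27 at 80 > 70. N27 trips offline.
  N27 sheds 80 MW to N14: 80 each.
    N14: 40+80 = 120 > 80
Round 2 — N14 trips offline.
  N14 sheds 120 MW to N12: 120 each.
    N12: 80+120 = 200 > 100
Round 3 — N12 trips offline.
  N12 sheds 200 MW to N17, N21: 100 each.
    N17: 30+100 = 130 > 100
    N21: 80+100 = 180 > 85
Round 4 — N17, N21 trip offline.
  N17 sheds 130 MW to N29: 130 each.
    N29: 80+130 = 210 > 120
  N21 sheds 180 MW to N24, N29: 90 each.
    N24: 70+90 = 160 > 130
    N29: 210+90 = 300 > 120
Round 5 — N24, N29 trip offline.
  N24 sheds 160 MW: no online neighbours, lost.
  N29 sheds 300 MW: no online neighbours, lost.
No further trips.

yes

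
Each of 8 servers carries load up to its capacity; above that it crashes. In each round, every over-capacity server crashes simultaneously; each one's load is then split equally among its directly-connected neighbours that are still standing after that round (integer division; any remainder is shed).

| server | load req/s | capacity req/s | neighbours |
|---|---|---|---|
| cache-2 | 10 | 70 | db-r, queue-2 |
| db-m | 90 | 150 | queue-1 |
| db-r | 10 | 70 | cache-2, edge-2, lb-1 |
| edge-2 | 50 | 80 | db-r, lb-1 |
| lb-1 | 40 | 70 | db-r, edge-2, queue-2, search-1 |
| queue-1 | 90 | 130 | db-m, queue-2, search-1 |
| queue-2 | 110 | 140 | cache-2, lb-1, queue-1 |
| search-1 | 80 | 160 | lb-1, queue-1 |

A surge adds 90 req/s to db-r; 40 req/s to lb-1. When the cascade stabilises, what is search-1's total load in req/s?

Round 1 — db-r at 100 > 70; lb-1 at 80 > 70. db-r, lb-1 crash.
  db-r sheds 100 req/s to cache-2, edge-2: 50 each.
    cache-2: 10+50 = 60 ≤ 70
    edge-2: 50+50 = 100 > 80
  lb-1 sheds 80 req/s to edge-2, queue-2, search-1: 26 each (2 lost).
    edge-2: 100+26 = 126 > 80
    queue-2: 110+26 = 136 ≤ 140
    search-1: 80+26 = 106 ≤ 160
Round 2 — edge-2 crashes.
  edge-2 sheds 126 req/s: no online neighbours, lost.
No further crashes.

106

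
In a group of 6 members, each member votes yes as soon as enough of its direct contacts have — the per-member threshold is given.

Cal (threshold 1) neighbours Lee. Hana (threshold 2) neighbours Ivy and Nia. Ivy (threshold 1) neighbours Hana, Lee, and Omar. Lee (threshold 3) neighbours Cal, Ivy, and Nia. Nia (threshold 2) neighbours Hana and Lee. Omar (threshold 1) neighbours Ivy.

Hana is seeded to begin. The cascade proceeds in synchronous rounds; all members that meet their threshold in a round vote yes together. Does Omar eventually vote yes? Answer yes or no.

Round 1 — Hana votes yes (initial).
Round 2 — checking thresholds:
  Ivy: 1 of 3 neighbours ≥ 1, votes yes.
  Nia: 1 of 2 neighbours < 2, holds.
Round 3 — checking thresholds:
  Lee: 1 of 3 neighbours < 3, holds.
  Nia: 1 of 2 neighbours < 2, holds.
  Omar: 1 of 1 neighbours ≥ 1, votes yes.
Round 4 — no new yes votes; cascade stops.

yes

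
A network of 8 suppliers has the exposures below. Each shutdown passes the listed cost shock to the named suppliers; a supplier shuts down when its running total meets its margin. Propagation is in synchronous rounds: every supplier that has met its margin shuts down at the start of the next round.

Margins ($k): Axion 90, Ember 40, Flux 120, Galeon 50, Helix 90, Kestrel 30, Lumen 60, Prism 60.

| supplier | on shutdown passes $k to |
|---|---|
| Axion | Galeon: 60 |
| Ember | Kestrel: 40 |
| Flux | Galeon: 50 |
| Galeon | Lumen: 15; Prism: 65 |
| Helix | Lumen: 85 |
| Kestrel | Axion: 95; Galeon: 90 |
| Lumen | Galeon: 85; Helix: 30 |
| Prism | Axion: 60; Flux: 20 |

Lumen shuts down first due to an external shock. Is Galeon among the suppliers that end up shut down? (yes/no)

Round 1 — Lumen shuts down (initial).
  Galeon: +85 → 85 ≥ 50
  Helix: +30 → 30 < 90
Round 2 — Galeon shuts down.
  Prism: +65 → 65 ≥ 60
Round 3 — Prism shuts down.
  Axion: +60 → 60 < 90
  Flux: +20 → 20 < 120
No further shutdowns.

yes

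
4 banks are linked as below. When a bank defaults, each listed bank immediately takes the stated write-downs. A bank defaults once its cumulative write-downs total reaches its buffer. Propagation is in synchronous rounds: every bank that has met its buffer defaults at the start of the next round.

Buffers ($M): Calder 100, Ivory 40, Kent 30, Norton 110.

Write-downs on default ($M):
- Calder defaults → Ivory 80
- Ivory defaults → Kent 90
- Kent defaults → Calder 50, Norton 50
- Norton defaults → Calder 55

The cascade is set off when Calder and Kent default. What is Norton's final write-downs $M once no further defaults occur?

50

Round 1 — Calder, Kent default (initial).
  Ivory: +80 → 80 ≥ 40
  Norton: +50 → 50 < 110
Round 2 — Ivory defaults.
No further defaults.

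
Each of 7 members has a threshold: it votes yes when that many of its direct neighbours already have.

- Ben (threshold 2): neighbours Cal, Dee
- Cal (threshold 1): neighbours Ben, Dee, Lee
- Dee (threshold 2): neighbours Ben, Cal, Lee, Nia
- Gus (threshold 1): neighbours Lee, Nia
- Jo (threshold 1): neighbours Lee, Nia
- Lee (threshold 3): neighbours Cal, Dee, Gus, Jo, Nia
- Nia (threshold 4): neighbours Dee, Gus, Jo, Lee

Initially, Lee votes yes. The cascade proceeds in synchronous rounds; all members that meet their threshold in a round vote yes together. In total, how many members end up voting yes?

Round 1 — Lee votes yes (initial).
Round 2 — checking thresholds:
  Cal: 1 of 3 neighbours ≥ 1, votes yes.
  Dee: 1 of 4 neighbours < 2, not yet.
  Gus: 1 of 2 neighbours ≥ 1, votes yes.
  Jo: 1 of 2 neighbours ≥ 1, votes yes.
  Nia: 1 of 4 neighbours < 4, not yet.
Round 3 — checking thresholds:
  Ben: 1 of 2 neighbours < 2, not yet.
  Dee: 2 of 4 neighbours ≥ 2, votes yes.
  Nia: 3 of 4 neighbours < 4, not yet.
Round 4 — checking thresholds:
  Ben: 2 of 2 neighbours ≥ 2, votes yes.
  Nia: 4 of 4 neighbours ≥ 4, votes yes.
Round 5 — no new yes votes; cascade stops.

7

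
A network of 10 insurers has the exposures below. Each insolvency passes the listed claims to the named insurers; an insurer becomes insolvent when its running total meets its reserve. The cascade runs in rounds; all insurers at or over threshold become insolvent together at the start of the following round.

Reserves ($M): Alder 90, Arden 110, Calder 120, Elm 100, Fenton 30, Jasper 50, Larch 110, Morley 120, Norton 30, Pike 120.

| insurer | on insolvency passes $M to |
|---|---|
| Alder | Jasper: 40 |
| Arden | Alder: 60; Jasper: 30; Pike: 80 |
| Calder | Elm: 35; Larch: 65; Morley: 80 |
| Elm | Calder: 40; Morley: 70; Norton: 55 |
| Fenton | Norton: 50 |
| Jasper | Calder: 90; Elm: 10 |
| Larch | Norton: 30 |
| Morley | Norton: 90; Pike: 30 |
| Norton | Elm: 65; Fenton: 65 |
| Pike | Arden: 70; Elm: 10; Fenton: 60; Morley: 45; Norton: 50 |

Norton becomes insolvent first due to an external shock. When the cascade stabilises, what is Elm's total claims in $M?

65

Round 1 — Norton becomes insolvent (initial).
  Elm: +65 → 65 < 100
  Fenton: +65 → 65 ≥ 30
Round 2 — Fenton becomes insolvent.
No further insolvencies.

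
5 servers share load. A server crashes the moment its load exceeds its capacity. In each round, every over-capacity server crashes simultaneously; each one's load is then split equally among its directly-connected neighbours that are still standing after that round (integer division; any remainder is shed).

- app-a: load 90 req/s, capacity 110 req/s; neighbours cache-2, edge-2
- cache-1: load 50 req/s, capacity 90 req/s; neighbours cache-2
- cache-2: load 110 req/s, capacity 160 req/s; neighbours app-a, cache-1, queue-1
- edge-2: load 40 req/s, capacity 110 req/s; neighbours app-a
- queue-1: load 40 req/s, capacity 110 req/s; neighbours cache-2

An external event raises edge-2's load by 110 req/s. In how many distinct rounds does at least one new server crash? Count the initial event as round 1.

Round 1 — edge-2 at 150 > 110. edge-2 crashes.
  edge-2 sheds 150 req/s to app-a: 150 each.
    app-a: 90+150 = 240 > 110
Round 2 — app-a crashes.
  app-a sheds 240 req/s to cache-2: 240 each.
    cache-2: 110+240 = 350 > 160
Round 3 — cache-2 crashes.
  cache-2 sheds 350 req/s to cache-1, queue-1: 175 each.
    cache-1: 50+175 = 225 > 90
    queue-1: 40+175 = 215 > 110
Round 4 — cache-1, queue-1 crash.
  cache-1 sheds 225 req/s: no online neighbours, lost.
  queue-1 sheds 215 req/s: no online neighbours, lost.
No further crashes.

4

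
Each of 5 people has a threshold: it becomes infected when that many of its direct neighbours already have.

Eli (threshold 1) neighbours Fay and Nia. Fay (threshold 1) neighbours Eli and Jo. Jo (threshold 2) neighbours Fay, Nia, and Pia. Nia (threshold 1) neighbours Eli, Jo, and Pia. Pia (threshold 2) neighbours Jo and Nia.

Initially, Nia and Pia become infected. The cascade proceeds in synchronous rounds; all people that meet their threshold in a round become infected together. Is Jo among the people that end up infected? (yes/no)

Round 1 — Nia, Pia become infected (initial).
Round 2 — checking thresholds:
  Eli: 1 of 2 neighbours ≥ 1, becomes infected.
  Jo: 2 of 3 neighbours ≥ 2, becomes infected.
Round 3 — checking thresholds:
  Fay: 2 of 2 neighbours ≥ 1, becomes infected.
Round 4 — no new infections; cascade stops.

yes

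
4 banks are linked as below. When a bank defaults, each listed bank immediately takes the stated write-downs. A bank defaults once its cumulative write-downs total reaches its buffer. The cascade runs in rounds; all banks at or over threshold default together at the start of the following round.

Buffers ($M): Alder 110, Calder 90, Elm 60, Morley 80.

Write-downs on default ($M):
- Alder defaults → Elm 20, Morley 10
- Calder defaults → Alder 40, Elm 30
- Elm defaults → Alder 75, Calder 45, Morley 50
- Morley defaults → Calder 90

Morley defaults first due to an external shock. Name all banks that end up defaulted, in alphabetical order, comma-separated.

Calder, Morley

Round 1 — Morley defaults (initial).
  Calder: +90 → 90 ≥ 90
Round 2 — Calder defaults.
  Alder: +40 → 40 < 110
  Elm: +30 → 30 < 60
No further defaults.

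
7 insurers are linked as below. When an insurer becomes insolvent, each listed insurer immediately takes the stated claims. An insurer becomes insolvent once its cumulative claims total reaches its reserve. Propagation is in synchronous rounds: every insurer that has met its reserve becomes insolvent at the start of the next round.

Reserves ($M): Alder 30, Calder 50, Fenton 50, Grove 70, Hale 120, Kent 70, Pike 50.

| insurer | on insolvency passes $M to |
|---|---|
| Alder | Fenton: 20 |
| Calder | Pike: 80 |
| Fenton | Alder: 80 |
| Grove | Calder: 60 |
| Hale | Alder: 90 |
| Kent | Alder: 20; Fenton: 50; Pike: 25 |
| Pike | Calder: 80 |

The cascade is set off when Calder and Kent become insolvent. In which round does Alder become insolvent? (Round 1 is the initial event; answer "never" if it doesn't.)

Round 1 — Calder, Kent become insolvent (initial).
  Alder: +20 → 20 < 30
  Fenton: +50 → 50 ≥ 50
  Pike: +80+25 → 105 ≥ 50
Round 2 — Fenton, Pike become insolvent.
  Alder: +80 → 100 ≥ 30
Round 3 — Alder becomes insolvent.
No further insolvencies.

3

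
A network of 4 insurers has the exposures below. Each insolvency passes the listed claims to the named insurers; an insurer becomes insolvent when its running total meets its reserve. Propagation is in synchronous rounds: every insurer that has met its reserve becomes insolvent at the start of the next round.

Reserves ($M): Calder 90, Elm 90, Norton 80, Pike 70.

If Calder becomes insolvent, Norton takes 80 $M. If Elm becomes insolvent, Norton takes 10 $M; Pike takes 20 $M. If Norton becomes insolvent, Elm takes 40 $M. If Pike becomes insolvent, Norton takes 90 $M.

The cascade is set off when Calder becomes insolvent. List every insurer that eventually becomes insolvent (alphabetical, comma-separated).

Calder, Norton

Round 1 — Calder becomes insolvent (initial).
  Norton: +80 → 80 ≥ 80
Round 2 — Norton becomes insolvent.
  Elm: +40 → 40 < 90
No further insolvencies.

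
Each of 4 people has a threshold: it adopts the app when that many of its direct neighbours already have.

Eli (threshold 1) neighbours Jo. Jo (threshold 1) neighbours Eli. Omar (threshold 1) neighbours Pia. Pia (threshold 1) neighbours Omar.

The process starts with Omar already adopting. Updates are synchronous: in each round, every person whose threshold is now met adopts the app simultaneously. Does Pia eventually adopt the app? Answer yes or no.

Round 1 — Omar adopts the app (initial).
Round 2 — checking thresholds:
  Pia: 1 of 1 neighbours ≥ 1, adopts the app.
Round 3 — no new adoptions; cascade stops.

yes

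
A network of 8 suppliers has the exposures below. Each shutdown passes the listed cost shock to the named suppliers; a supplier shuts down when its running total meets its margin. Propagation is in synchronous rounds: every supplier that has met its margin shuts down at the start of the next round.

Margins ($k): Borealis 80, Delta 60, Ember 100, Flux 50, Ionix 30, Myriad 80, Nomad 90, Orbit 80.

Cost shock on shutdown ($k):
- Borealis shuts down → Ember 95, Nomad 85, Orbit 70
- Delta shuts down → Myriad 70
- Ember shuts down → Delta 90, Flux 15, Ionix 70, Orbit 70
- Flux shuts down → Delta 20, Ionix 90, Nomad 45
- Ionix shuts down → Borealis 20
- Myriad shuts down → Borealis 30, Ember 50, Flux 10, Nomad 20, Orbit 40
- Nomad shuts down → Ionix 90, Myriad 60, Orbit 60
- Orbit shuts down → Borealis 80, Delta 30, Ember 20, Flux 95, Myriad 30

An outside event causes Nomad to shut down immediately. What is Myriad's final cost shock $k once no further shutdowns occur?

Round 1 — Nomad shuts down (initial).
  Ionix: +90 → 90 ≥ 30
  Myriad: +60 → 60 < 80
  Orbit: +60 → 60 < 80
Round 2 — Ionix shuts down.
  Borealis: +20 → 20 < 80
No further shutdowns.

60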